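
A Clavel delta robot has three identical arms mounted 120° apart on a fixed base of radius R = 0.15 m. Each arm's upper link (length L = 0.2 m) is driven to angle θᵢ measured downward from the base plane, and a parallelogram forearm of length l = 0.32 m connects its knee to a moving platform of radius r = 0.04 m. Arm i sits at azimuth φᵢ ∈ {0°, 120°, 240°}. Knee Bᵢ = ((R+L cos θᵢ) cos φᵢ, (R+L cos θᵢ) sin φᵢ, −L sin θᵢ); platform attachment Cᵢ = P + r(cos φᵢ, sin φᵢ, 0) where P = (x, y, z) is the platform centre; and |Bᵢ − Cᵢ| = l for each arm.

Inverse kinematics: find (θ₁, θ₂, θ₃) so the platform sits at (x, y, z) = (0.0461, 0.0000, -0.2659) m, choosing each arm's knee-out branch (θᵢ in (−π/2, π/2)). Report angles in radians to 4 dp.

φ1=0.0° → target in arm frame (0.0461, 0.0000)
  A cos θ + B sin θ = C:  0.0639·cos θ + -0.2659·sin θ = -0.0310
  θ1 = atan2(B,A) + arccos(C/0.2735) = 0.3493
φ2=120.0° → target in arm frame (-0.0230, -0.0399)
  A=0.1330, B=-0.2659, C=(l²−L²−A²−y'²−z²)/(2L)=-0.0690
  θ2 = atan2(B,A) + arccos(C/0.2973) = 0.6981
φ3=240.0° → target in arm frame (-0.0231, 0.0399)
  A cos θ + B sin θ = C:  0.1331·cos θ + -0.2659·sin θ = -0.0690
  γ=atan2(-0.2659,0.1331)=-1.1068;  ψ=arccos(-0.2321)=1.8050;  θ3=γ+ψ≈0.6981

θ₁ = 0.3493, θ₂ = 0.6981, θ₃ = 0.6981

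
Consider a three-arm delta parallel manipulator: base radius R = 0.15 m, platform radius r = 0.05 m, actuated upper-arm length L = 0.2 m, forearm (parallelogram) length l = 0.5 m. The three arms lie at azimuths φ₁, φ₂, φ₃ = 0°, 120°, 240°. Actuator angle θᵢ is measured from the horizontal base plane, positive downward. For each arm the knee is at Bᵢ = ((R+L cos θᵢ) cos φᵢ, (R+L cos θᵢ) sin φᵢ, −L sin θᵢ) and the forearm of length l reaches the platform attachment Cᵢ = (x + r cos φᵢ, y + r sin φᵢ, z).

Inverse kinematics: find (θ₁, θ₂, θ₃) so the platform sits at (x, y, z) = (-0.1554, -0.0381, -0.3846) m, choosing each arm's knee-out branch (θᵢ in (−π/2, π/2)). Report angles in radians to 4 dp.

arm 1 (φ=0.0°): x'=-0.1554, y'=-0.0381
  A=0.2554, B=-0.3846, C=(l²−L²−A²−y'²−z²)/(2L)=-0.0115
  γ=atan2(-0.3846,0.2554)=-0.9846;  ψ=arccos(-0.0249)=1.5957;  θ1=γ+ψ≈0.6111
rotate P by −φ2: (0.0447, 0.1536, -0.3846)
  A=0.0553, B=-0.3846, C=(l²−L²−A²−y'²−z²)/(2L)=0.0886
  γ=atan2(-0.3846,0.0553)=-1.4280;  ψ=arccos(0.2279)=1.3409;  θ2=γ+ψ≈-0.0871
φ3=240.0° → target in arm frame (0.1107, -0.1155)
  A cos θ + B sin θ = C:  -0.0107·cos θ + -0.3846·sin θ = 0.1216
  θ3 = atan2(B,A) + arccos(C/0.3847) = -0.3492

θ₁ = 0.6111, θ₂ = -0.0871, θ₃ = -0.3492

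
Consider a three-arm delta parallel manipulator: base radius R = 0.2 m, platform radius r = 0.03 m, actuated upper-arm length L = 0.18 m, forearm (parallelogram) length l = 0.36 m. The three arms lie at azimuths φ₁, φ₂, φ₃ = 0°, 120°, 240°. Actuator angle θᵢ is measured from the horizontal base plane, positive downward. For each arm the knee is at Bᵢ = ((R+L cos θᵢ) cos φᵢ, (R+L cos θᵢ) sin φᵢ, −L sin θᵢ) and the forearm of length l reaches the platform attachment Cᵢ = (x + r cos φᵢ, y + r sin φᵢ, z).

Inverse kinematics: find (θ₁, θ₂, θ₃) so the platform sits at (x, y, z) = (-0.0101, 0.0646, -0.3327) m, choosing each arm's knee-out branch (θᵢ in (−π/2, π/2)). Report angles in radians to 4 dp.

θ₁ = 0.8729, θ₂ = 0.5238, θ₃ = 1.0472

arm 1 (φ=0.0°): x'=-0.0101, y'=0.0646
  A=0.1801, B=-0.3327, C=(l²−L²−A²−y'²−z²)/(2L)=-0.1392
  θ1 = atan2(B,A) + arccos(C/0.3783) = 0.8729
φ2=120.0° → target in arm frame (0.0610, -0.0236)
  e−x'=0.1090;  (l²−L²−(e−x')²−y'²−z²)/2L = -0.0720
  γ=atan2(-0.3327,0.1090)=-1.2542;  ψ=arccos(-0.2057)=1.7780;  θ2=γ+ψ≈0.5238
arm 3 (φ=240.0°): x'=-0.0509, y'=-0.0410
  A=0.2209, B=-0.3327, C=(l²−L²−A²−y'²−z²)/(2L)=-0.1777
  θ3 = atan2(B,A) + arccos(C/0.3994) = 1.0472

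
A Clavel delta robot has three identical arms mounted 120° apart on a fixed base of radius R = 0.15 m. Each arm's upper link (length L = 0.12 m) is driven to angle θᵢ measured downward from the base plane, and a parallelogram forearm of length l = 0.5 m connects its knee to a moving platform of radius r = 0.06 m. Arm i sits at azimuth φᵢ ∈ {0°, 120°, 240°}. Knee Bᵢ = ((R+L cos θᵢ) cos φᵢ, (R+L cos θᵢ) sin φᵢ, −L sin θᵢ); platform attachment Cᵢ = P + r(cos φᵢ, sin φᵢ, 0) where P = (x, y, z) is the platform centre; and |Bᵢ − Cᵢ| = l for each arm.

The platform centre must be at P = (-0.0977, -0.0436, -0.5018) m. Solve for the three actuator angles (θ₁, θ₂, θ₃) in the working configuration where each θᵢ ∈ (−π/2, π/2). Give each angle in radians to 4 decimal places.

rotate P by −φ1: (-0.0977, -0.0436, -0.5018)
  A cos θ + B sin θ = C:  0.1877·cos θ + -0.5018·sin θ = -0.2222
  γ=atan2(-0.5018,0.1877)=-1.2129;  ψ=arccos(-0.4148)=1.9985;  θ1=γ+ψ≈0.7857
rotate P by −φ2: (0.0111, 0.1064, -0.5018)
  A=0.0789, B=-0.5018, C=(l²−L²−A²−y'²−z²)/(2L)=-0.1406
  γ=atan2(-0.5018,0.0789)=-1.4148;  ψ=arccos(-0.2769)=1.8513;  θ2=γ+ψ≈0.4365
rotate P by −φ3: (0.0866, -0.0628, -0.5018)
  e−x'=0.0034;  (l²−L²−(e−x')²−y'²−z²)/2L = -0.0840
  √(A²+B²)=0.5018;  θ3 = -1.5640+1.7390 ≈ 0.1749

θ₁ = 0.7857, θ₂ = 0.4365, θ₃ = 0.1749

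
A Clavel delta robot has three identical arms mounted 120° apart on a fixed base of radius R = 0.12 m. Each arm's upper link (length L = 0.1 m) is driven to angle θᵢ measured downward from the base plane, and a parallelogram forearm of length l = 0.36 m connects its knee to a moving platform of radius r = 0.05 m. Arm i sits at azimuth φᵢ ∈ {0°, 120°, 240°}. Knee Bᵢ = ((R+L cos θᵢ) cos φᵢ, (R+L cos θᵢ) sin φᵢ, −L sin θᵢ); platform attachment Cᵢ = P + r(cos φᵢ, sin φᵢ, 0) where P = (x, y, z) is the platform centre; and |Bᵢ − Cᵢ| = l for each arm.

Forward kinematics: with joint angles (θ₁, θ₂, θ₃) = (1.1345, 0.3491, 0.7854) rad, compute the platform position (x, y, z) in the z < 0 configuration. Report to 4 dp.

arm 1 at φ=0.0°: e+L cos θ1 = 0.1123;  centre 1 = (0.1123, 0.0000, -0.0906)
arm 2 at φ=120.0°: e+L cos θ2 = 0.1640;  centre 2 = (-0.0820, 0.1420, -0.0342)
arm 3 at φ=240.0°: e+L cos θ3 = 0.1407;  centre 3 = (-0.0704, -0.1219, -0.0707)
subtract pairs → two planes through P
[-0.3885 0.2840 0.1129]·P = 0.0072;  [-0.3652 -0.2437 0.0398]·P = 0.0040
Cramer: x(z) = -0.0146+0.1957z;  y(z) = 0.0055-0.1297z
into |P−centre ₁|² = l²: 1.0551z² + 0.1302z + -0.1053 = 0;  Δ = 0.4612;  z = -0.3835 or 0.2601 → z<0 root = -0.3835
x = -0.0896, y = 0.0553

(-0.0896, 0.0553, -0.3835)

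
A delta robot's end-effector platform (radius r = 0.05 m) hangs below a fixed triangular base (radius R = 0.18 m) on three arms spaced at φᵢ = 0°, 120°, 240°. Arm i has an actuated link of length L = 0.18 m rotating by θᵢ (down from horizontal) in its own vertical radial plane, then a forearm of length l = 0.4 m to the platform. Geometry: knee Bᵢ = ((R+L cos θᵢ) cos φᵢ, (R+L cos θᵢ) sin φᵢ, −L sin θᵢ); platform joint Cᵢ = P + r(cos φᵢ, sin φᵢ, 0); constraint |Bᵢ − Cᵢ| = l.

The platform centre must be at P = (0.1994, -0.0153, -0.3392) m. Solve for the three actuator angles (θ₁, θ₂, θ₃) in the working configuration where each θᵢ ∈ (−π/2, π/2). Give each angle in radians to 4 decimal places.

φ1=0.0° → target in arm frame (0.1994, -0.0153)
  A=-0.0694, B=-0.3392, C=(l²−L²−A²−y'²−z²)/(2L)=0.0208
  √(A²+B²)=0.3462;  θ1 = -1.7726+1.5106 ≈ -0.2620
rotate P by −φ2: (-0.1130, -0.1650, -0.3392)
  e−x'=0.2430;  (l²−L²−(e−x')²−y'²−z²)/2L = -0.2048
  √(A²+B²)=0.4172;  θ2 = -0.9493+2.0838 ≈ 1.1345
rotate P by −φ3: (-0.0864, 0.1803, -0.3392)
  A=0.2164, B=-0.3392, C=(l²−L²−A²−y'²−z²)/(2L)=-0.1856
  θ3 = atan2(B,A) + arccos(C/0.4024) = 1.0475

θ₁ = -0.2620, θ₂ = 1.1345, θ₃ = 1.0475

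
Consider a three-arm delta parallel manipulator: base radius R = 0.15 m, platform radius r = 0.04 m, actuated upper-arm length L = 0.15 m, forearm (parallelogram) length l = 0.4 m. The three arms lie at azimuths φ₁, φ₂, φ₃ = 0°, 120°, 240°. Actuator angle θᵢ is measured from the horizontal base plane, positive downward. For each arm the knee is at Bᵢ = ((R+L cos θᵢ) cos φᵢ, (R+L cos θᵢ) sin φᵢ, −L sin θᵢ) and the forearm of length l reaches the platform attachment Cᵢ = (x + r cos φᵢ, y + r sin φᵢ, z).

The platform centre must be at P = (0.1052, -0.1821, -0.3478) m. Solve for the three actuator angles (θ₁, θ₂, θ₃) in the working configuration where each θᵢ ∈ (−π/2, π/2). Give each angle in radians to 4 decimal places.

rotate P by −φ1: (0.1052, -0.1821, -0.3478)
  A cos θ + B sin θ = C:  0.0048·cos θ + -0.3478·sin θ = -0.0555
  √(A²+B²)=0.3478;  θ1 = -1.5570+1.7310 ≈ 0.1740
φ2=120.0° → target in arm frame (-0.2103, -0.0001)
  e−x'=0.3203;  (l²−L²−(e−x')²−y'²−z²)/2L = -0.2869
  θ2 = atan2(B,A) + arccos(C/0.4728) = 1.3962
φ3=240.0° → target in arm frame (0.1051, 0.1822)
  A cos θ + B sin θ = C:  0.0049·cos θ + -0.3478·sin θ = -0.0556
  √(A²+B²)=0.3478;  θ3 = -1.5567+1.7312 ≈ 0.1745

θ₁ = 0.1740, θ₂ = 1.3962, θ₃ = 0.1745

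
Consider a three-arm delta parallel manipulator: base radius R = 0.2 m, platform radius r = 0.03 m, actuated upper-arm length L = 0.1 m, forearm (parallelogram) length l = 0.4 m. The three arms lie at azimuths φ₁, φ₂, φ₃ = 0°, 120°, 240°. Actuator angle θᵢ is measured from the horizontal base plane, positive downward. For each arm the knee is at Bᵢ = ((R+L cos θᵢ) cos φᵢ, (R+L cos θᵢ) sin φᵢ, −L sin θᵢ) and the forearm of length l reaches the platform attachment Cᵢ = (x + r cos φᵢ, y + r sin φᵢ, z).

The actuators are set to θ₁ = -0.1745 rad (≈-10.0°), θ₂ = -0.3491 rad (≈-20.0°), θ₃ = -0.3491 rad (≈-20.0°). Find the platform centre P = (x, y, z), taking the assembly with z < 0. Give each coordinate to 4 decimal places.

(-0.0095, 0.0000, -0.2703)

φ1=0.0°: virtual centre (0.2685, 0.0000, 0.0174), radius l
S2 = (0.2640·cos120.0°, 0.2640·sin120.0°, 0.0342) = (-0.1320, 0.2286, 0.0342)
S3 = (0.2640·cos240.0°, 0.2640·sin240.0°, 0.0342) = (-0.1320, -0.2286, 0.0342)
eliminate P² terms by subtracting sphere 1 from 2 and 3
linear system: -0.8009x+0.4572y = -0.0015−0.0337z; -0.8009x+-0.4572y = -0.0015−0.0337z
det = 0.7324;  x = 0.0019+0.0421z,  y = 0.0000+0.0000z
sphere 1 gives Az²+Bz+C=0 with A=1.0018, B=-0.0571, C=-0.0886;  B²−4AC=0.3585;  roots -0.2703, 0.3274;  negative root z = -0.2703
x = -0.0095, y = 0.0000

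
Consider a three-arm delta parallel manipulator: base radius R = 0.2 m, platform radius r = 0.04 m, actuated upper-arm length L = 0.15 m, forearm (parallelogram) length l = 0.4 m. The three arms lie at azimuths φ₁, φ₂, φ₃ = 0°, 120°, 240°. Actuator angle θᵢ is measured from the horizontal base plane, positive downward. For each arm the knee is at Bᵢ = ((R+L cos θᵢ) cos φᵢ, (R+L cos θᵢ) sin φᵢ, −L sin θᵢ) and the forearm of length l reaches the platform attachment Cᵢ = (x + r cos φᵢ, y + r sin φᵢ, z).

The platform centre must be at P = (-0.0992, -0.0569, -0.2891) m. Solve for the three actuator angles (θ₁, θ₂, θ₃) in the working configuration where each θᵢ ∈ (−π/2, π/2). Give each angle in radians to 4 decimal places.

θ₁ = 0.8731, θ₂ = 0.3491, θ₃ = -0.3489

arm 1 (φ=0.0°): x'=-0.0992, y'=-0.0569
  A cos θ + B sin θ = C:  0.2592·cos θ + -0.2891·sin θ = -0.0550
  γ=atan2(-0.2891,0.2592)=-0.8399;  ψ=arccos(-0.1417)=1.7129;  θ1=γ+ψ≈0.8731
rotate P by −φ2: (0.0003, 0.1144, -0.2891)
  A=0.1597, B=-0.2891, C=(l²−L²−A²−y'²−z²)/(2L)=0.0512
  γ=atan2(-0.2891,0.1597)=-1.0662;  ψ=arccos(0.1549)=1.4153;  θ2=γ+ψ≈0.3491
rotate P by −φ3: (0.0989, -0.0575, -0.2891)
  e−x'=0.0611;  (l²−L²−(e−x')²−y'²−z²)/2L = 0.1563
  θ3 = atan2(B,A) + arccos(C/0.2955) = -0.3489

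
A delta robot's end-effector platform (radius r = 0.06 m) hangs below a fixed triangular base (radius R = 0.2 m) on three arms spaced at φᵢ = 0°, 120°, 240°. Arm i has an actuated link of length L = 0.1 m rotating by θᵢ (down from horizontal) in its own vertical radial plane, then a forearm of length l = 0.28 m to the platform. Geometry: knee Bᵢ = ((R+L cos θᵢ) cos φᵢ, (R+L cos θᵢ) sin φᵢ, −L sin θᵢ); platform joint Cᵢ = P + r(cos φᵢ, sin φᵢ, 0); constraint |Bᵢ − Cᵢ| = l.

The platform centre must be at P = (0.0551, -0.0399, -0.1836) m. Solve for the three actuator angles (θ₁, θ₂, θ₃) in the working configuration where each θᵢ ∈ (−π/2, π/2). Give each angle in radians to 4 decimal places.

arm 1 (φ=0.0°): x'=0.0551, y'=-0.0399
  e−x'=0.0849;  (l²−L²−(e−x')²−y'²−z²)/2L = 0.1295
  √(A²+B²)=0.2023;  θ1 = -1.1377+0.8763 ≈ -0.2613
rotate P by −φ2: (-0.0621, -0.0278, -0.1836)
  A=0.2021, B=-0.1836, C=(l²−L²−A²−y'²−z²)/(2L)=-0.0346
  γ=atan2(-0.1836,0.2021)=-0.7375;  ψ=arccos(-0.1268)=1.6980;  θ2=γ+ψ≈0.9605
φ3=240.0° → target in arm frame (0.0070, 0.0677)
  e−x'=0.1330;  (l²−L²−(e−x')²−y'²−z²)/2L = 0.0621
  γ=atan2(-0.1836,0.1330)=-0.9439;  ψ=arccos(0.2740)=1.2932;  θ3=γ+ψ≈0.3493

θ₁ = -0.2613, θ₂ = 0.9605, θ₃ = 0.3493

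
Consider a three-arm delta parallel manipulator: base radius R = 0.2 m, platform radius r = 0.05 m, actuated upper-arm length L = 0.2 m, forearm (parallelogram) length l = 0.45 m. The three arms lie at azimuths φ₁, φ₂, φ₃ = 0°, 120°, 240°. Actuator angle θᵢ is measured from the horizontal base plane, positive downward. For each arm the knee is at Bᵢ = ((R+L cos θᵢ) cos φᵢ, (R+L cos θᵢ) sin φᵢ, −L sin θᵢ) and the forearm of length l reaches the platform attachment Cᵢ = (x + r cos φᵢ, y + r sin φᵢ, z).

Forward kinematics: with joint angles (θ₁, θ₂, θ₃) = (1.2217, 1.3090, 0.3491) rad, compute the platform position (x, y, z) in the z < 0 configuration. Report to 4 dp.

(-0.0736, -0.1635, -0.4888)

centre 1 = (0.2184·cos0.0°, 0.2184·sin0.0°, -0.1879) = (0.2184, 0.0000, -0.1879)
arm 2 at φ=120.0°: ρ2 = 0.2018;  centre 2 = (-0.1009, 0.1747, -0.1932)
φ3=240.0°: virtual centre (-0.1690, -0.2927, -0.0684), radius l
|centre ₂|²−|centre ₁|² = -0.0050;  |centre ₃|²−|centre ₁|² = 0.0359
plane₁₂: -0.6386x+0.3495y+-0.0105z = -0.0050
det = 0.6445;  x = -0.0149+0.1201z,  y = -0.0415+0.2495z
quadratic in z: (1.0767)z²+(0.2991)z+(-0.1110)=0, √Δ=0.7534 → z ∈ {-0.4888, 0.2110}; z = -0.4888 (taking z<0)
x = -0.0736, y = -0.1635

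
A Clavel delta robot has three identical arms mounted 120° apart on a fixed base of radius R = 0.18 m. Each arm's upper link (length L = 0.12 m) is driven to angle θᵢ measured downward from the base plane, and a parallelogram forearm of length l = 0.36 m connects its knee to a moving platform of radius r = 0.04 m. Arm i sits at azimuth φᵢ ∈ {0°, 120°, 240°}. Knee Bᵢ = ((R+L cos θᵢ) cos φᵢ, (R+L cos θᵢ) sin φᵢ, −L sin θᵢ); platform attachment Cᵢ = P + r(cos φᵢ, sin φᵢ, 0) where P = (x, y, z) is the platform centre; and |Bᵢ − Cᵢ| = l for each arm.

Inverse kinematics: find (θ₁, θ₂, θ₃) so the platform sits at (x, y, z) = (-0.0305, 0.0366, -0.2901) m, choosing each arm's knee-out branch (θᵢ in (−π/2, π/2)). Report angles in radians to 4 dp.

arm 1 (φ=0.0°): x'=-0.0305, y'=0.0366
  e−x'=0.1705;  (l²−L²−(e−x')²−y'²−z²)/2L = 0.0026
  √(A²+B²)=0.3365;  θ1 = -1.0394+1.5630 ≈ 0.5235
φ2=120.0° → target in arm frame (0.0469, 0.0081)
  e−x'=0.0931;  (l²−L²−(e−x')²−y'²−z²)/2L = 0.0930
  γ=atan2(-0.2901,0.0931)=-1.2604;  ψ=arccos(0.3052)=1.2606;  θ2=γ+ψ≈0.0002
rotate P by −φ3: (-0.0164, -0.0447, -0.2901)
  e−x'=0.1564;  (l²−L²−(e−x')²−y'²−z²)/2L = 0.0190
  √(A²+B²)=0.3296;  θ3 = -1.0762+1.5130 ≈ 0.4368

θ₁ = 0.5235, θ₂ = 0.0002, θ₃ = 0.4368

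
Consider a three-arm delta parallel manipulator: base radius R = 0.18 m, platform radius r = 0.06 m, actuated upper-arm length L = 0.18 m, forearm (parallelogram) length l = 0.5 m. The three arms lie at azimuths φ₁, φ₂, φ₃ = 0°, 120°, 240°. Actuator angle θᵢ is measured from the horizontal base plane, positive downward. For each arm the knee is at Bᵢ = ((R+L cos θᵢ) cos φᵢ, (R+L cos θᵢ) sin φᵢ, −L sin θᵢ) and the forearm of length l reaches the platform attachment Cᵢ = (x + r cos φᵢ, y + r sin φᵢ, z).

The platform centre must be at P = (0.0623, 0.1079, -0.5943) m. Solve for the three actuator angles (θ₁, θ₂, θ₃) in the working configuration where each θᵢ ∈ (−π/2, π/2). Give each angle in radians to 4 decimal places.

θ₁ = 0.8728, θ₂ = 0.8728, θ₃ = 1.3964

rotate P by −φ1: (0.0623, 0.1079, -0.5943)
  A cos θ + B sin θ = C:  0.0577·cos θ + -0.5943·sin θ = -0.4182
  θ1 = atan2(B,A) + arccos(C/0.5971) = 0.8728
φ2=120.0° → target in arm frame (0.0623, -0.1079)
  e−x'=0.0577;  (l²−L²−(e−x')²−y'²−z²)/2L = -0.4182
  γ=atan2(-0.5943,0.0577)=-1.4740;  ψ=arccos(-0.7005)=2.3468;  θ2=γ+ψ≈0.8728
rotate P by −φ3: (-0.1246, 0.0000, -0.5943)
  A cos θ + B sin θ = C:  0.2446·cos θ + -0.5943·sin θ = -0.5428
  γ=atan2(-0.5943,0.2446)=-1.1804;  ψ=arccos(-0.8447)=2.5767;  θ3=γ+ψ≈1.3964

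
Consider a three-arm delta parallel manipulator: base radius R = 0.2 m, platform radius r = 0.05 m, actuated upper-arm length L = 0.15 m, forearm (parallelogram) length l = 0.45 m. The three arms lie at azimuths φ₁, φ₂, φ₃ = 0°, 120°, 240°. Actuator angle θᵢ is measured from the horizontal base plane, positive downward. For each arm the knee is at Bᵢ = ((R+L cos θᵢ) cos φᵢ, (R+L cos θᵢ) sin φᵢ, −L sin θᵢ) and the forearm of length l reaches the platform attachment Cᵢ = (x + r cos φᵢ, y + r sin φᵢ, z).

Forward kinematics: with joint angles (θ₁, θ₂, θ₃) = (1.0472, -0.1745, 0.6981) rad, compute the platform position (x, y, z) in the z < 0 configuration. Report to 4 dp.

(-0.1217, 0.1057, -0.3966)

φ1=0.0°: virtual centre (0.2250, 0.0000, -0.1299), radius l
arm 2 at φ=120.0°: ρ2 = 0.2977;  S2 = (-0.1489, 0.2578, 0.0260)
S3 = (0.2649·cos240.0°, 0.2649·sin240.0°, -0.0964) = (-0.1325, -0.2294, -0.0964)
subtract pairs → two planes through P
plane₁₂: -0.7477x+0.5157y+0.3119z = 0.0218
Cramer: x(z) = -0.0227+0.2496z;  y(z) = 0.0093-0.2429z
quadratic in z: (1.1213)z²+(0.1316)z+(-0.1242)=0, √Δ=0.7578 → z ∈ {-0.3966, 0.2792}; z = -0.3966 (taking z<0)
x = -0.1217, y = 0.1057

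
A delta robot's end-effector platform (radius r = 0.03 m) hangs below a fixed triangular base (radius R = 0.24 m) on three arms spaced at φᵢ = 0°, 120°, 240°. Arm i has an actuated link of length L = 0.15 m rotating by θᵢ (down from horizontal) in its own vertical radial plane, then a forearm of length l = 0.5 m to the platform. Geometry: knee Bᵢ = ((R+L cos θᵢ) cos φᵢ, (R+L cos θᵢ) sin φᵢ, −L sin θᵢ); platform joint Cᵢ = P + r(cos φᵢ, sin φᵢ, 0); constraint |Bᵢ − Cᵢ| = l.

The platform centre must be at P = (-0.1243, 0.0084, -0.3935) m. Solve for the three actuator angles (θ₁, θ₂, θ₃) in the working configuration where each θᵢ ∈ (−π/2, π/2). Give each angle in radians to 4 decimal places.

arm 1 (φ=0.0°): x'=-0.1243, y'=0.0084
  A cos θ + B sin θ = C:  0.3343·cos θ + -0.3935·sin θ = -0.1306
  √(A²+B²)=0.5163;  θ1 = -0.8666+1.8264 ≈ 0.9599
arm 2 (φ=120.0°): x'=0.0694, y'=0.1034
  A=0.1406, B=-0.3935, C=(l²−L²−A²−y'²−z²)/(2L)=0.1407
  θ2 = atan2(B,A) + arccos(C/0.4179) = -0.0002
arm 3 (φ=240.0°): x'=0.0549, y'=-0.1118
  e−x'=0.1551;  (l²−L²−(e−x')²−y'²−z²)/2L = 0.1203
  √(A²+B²)=0.4230;  θ3 = -1.1953+1.2824 ≈ 0.0872

θ₁ = 0.9599, θ₂ = -0.0002, θ₃ = 0.0872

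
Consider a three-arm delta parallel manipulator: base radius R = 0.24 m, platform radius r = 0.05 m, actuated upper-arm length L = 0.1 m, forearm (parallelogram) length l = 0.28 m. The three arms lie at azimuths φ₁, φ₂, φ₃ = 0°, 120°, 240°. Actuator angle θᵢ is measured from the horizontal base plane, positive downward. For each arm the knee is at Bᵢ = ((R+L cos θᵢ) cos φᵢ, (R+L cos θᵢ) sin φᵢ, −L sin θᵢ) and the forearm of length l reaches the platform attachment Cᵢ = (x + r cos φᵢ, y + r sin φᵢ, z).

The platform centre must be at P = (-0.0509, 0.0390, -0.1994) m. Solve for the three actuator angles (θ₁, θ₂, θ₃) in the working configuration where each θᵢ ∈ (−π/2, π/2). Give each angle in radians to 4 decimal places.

θ₁ = 1.3964, θ₂ = 0.3492, θ₃ = 1.0478

rotate P by −φ1: (-0.0509, 0.0390, -0.1994)
  A=0.2409, B=-0.1994, C=(l²−L²−A²−y'²−z²)/(2L)=-0.1546
  θ1 = atan2(B,A) + arccos(C/0.3127) = 1.3964
rotate P by −φ2: (0.0592, 0.0246, -0.1994)
  A cos θ + B sin θ = C:  0.1308·cos θ + -0.1994·sin θ = 0.0547
  √(A²+B²)=0.2385;  θ2 = -0.9903+1.3395 ≈ 0.3492
rotate P by −φ3: (-0.0083, -0.0636, -0.1994)
  A cos θ + B sin θ = C:  0.1983·cos θ + -0.1994·sin θ = -0.0737
  γ=atan2(-0.1994,0.1983)=-0.7881;  ψ=arccos(-0.2620)=1.8359;  θ3=γ+ψ≈1.0478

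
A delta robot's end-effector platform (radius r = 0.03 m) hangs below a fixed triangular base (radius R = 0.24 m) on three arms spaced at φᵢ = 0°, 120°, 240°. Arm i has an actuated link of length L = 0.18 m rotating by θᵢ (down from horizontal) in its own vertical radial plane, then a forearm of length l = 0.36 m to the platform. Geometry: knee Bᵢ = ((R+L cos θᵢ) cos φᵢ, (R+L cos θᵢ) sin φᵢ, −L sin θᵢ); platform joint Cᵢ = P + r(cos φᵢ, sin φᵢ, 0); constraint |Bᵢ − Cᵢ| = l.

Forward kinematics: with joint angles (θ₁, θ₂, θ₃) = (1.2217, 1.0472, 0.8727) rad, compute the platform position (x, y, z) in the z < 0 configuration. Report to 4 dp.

(-0.0380, -0.0207, -0.3517)

S1 = (0.2716·cos0.0°, 0.2716·sin0.0°, -0.1691) = (0.2716, 0.0000, -0.1691)
φ2=120.0°: virtual centre (-0.1500, 0.2598, -0.1559), radius l
φ3=240.0°: virtual centre (-0.1628, -0.2821, -0.1379), radius l
|S₂|²−|S₁|² = 0.0119;  |S₃|²−|S₁|² = 0.0227
[-0.8431 0.5196 0.0265]·P = 0.0119;  [-0.8688 -0.5641 0.0625]·P = 0.0227
det = 0.9271;  x = -0.0200+0.0512z,  y = -0.0095+0.0320z
quadratic in z: (1.0036)z²+(0.3078)z+(-0.0159)=0, √Δ=0.3982 → z ∈ {-0.3517, 0.0450}; z = -0.3517 (taking z<0)
x = -0.0380, y = -0.0207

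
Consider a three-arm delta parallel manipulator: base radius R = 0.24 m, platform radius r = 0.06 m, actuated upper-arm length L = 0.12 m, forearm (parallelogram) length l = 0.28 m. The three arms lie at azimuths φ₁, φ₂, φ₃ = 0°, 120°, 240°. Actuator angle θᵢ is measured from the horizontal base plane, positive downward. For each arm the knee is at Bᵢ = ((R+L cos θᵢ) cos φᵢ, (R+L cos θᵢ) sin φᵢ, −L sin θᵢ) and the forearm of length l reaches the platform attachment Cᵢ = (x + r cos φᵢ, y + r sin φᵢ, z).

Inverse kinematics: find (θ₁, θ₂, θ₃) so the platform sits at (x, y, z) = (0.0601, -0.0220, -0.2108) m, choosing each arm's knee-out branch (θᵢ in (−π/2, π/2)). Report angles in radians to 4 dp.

rotate P by −φ1: (0.0601, -0.0220, -0.2108)
  A=0.1199, B=-0.2108, C=(l²−L²−A²−y'²−z²)/(2L)=0.0196
  √(A²+B²)=0.2425;  θ1 = -1.0536+1.4899 ≈ 0.4363
arm 2 (φ=120.0°): x'=-0.0491, y'=-0.0410
  A cos θ + B sin θ = C:  0.2291·cos θ + -0.2108·sin θ = -0.1442
  θ2 = atan2(B,A) + arccos(C/0.3113) = 1.3086
arm 3 (φ=240.0°): x'=-0.0110, y'=0.0630
  A=0.1910, B=-0.2108, C=(l²−L²−A²−y'²−z²)/(2L)=-0.0870
  γ=atan2(-0.2108,0.1910)=-0.8346;  ψ=arccos(-0.3060)=1.8818;  θ3=γ+ψ≈1.0472

θ₁ = 0.4363, θ₂ = 1.3086, θ₃ = 1.0472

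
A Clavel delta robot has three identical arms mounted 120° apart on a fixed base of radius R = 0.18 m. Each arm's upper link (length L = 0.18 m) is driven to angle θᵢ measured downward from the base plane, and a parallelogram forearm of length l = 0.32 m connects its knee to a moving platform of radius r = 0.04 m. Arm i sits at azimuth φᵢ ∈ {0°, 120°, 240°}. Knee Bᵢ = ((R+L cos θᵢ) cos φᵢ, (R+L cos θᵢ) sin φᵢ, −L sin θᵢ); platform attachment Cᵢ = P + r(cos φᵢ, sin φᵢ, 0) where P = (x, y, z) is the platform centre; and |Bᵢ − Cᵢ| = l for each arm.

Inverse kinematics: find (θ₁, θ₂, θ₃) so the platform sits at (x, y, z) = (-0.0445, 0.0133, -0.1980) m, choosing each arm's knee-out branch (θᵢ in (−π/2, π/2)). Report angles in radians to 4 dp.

θ₁ = 0.7852, θ₂ = 0.2618, θ₃ = 0.4364

φ1=0.0° → target in arm frame (-0.0445, 0.0133)
  e−x'=0.1845;  (l²−L²−(e−x')²−y'²−z²)/2L = -0.0095
  γ=atan2(-0.1980,0.1845)=-0.8207;  ψ=arccos(-0.0351)=1.6059;  θ1=γ+ψ≈0.7852
rotate P by −φ2: (0.0338, 0.0319, -0.1980)
  A cos θ + B sin θ = C:  0.1062·cos θ + -0.1980·sin θ = 0.0514
  √(A²+B²)=0.2247;  θ2 = -1.0784+1.3401 ≈ 0.2618
φ3=240.0° → target in arm frame (0.0107, -0.0452)
  e−x'=0.1293;  (l²−L²−(e−x')²−y'²−z²)/2L = 0.0335
  √(A²+B²)=0.2365;  θ3 = -0.9924+1.4288 ≈ 0.4364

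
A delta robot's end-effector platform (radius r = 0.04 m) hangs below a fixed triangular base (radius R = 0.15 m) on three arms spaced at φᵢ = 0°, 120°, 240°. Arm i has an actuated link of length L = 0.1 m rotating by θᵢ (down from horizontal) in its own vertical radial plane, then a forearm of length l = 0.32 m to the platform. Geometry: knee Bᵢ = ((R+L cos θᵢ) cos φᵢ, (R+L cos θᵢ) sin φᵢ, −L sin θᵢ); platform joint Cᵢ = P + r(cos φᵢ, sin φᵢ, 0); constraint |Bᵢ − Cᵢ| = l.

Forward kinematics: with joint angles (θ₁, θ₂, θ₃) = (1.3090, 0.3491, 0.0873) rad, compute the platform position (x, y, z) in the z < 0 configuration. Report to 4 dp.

(-0.1219, -0.0211, -0.2850)

φ1=0.0°: virtual centre (0.1359, 0.0000, -0.0966), radius l
arm 2 at φ=120.0°: ρ2 = 0.2040;  O2 = (-0.1020, 0.1766, -0.0342)
arm 3 at φ=240.0°: ρ3 = 0.2096;  O3 = (-0.1048, -0.1815, -0.0087)
eliminate P² terms by subtracting sphere 1 from 2 and 3
linear system: -0.4757x+0.3533y = 0.0150−0.1248z; -0.4814x+-0.3631y = 0.0162−0.1757z
Cramer: x(z) = -0.0326+0.3133z;  y(z) = -0.0015+0.0687z
sphere 1 gives Az²+Bz+C=0 with A=1.1029, B=0.0874, C=-0.0647;  B²−4AC=0.2930;  roots -0.2850, 0.2058;  negative root z = -0.2850
x = -0.1219, y = -0.0211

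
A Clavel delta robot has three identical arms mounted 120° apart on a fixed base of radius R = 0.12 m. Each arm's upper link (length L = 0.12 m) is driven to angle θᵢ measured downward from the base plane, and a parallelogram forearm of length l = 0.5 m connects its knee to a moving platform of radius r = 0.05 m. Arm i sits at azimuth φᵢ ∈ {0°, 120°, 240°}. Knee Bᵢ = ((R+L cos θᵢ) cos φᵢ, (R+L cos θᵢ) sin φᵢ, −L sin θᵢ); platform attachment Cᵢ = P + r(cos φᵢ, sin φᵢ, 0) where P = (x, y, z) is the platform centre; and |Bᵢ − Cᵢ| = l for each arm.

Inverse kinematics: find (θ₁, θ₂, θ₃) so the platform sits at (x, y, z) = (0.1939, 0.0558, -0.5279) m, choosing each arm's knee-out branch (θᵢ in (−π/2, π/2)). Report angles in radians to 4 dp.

φ1=0.0° → target in arm frame (0.1939, 0.0558)
  e−x'=-0.1239;  (l²−L²−(e−x')²−y'²−z²)/2L = -0.2564
  γ=atan2(-0.5279,-0.1239)=-1.8013;  ψ=arccos(-0.4729)=2.0634;  θ1=γ+ψ≈0.2621
arm 2 (φ=120.0°): x'=-0.0486, y'=-0.1958
  e−x'=0.1186;  (l²−L²−(e−x')²−y'²−z²)/2L = -0.3979
  γ=atan2(-0.5279,0.1186)=-1.3498;  ψ=arccos(-0.7354)=2.3971;  θ2=γ+ψ≈1.0473
rotate P by −φ3: (-0.1453, 0.1400, -0.5279)
  A=0.2153, B=-0.5279, C=(l²−L²−A²−y'²−z²)/(2L)=-0.4543
  θ3 = atan2(B,A) + arccos(C/0.5701) = 1.3092

θ₁ = 0.2621, θ₂ = 1.0473, θ₃ = 1.3092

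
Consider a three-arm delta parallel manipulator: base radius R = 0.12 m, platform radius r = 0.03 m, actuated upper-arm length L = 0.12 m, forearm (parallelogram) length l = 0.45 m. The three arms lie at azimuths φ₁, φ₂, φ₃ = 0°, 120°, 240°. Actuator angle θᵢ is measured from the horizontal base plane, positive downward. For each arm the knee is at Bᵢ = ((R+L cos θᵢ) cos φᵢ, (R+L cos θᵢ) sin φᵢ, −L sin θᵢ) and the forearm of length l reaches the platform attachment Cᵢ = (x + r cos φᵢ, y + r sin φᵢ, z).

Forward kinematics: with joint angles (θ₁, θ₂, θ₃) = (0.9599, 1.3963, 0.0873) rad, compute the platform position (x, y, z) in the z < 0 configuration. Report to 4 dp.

O1 = (0.1588·cos0.0°, 0.1588·sin0.0°, -0.0983) = (0.1588, 0.0000, -0.0983)
arm 2 at φ=120.0°: (R−r)+L cos θ2 = 0.1108;  O2 = (-0.0554, 0.0960, -0.1182)
arm 3 at φ=240.0°: (R−r)+L cos θ3 = 0.2095;  O3 = (-0.1048, -0.1815, -0.0105)
|O₂|²−|O₁|² = -0.0086;  |O₃|²−|O₁|² = 0.0091
[-0.4285 0.1920 -0.0398]·P = -0.0086;  [-0.5272 -0.3629 0.1757]·P = 0.0091
Cramer: x(z) = 0.0054+0.0751z;  y(z) = -0.0330+0.3749z
quadratic in z: (1.1462)z²+(0.1488)z+(-0.1682)=0, √Δ=0.8907 → z ∈ {-0.4535, 0.3236}; z = -0.4535 (taking z<0)
x = -0.0287, y = -0.2030

(-0.0287, -0.2030, -0.4535)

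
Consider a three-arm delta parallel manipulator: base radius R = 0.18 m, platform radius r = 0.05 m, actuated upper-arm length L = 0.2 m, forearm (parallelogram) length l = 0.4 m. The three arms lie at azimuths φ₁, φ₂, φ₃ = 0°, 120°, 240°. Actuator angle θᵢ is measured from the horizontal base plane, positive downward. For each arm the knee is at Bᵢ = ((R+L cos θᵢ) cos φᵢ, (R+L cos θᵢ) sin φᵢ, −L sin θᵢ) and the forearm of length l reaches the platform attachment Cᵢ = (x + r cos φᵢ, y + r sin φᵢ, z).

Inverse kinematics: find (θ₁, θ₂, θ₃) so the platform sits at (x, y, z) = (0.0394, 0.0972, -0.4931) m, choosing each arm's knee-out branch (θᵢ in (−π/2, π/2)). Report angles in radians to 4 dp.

arm 1 (φ=0.0°): x'=0.0394, y'=0.0972
  A cos θ + B sin θ = C:  0.0906·cos θ + -0.4931·sin θ = -0.3520
  √(A²+B²)=0.5014;  θ1 = -1.3891+2.3492 ≈ 0.9601
φ2=120.0° → target in arm frame (0.0645, -0.0827)
  A cos θ + B sin θ = C:  0.0655·cos θ + -0.4931·sin θ = -0.3357
  √(A²+B²)=0.4974;  θ2 = -1.4387+2.3116 ≈ 0.8729
arm 3 (φ=240.0°): x'=-0.1039, y'=-0.0145
  e−x'=0.2339;  (l²−L²−(e−x')²−y'²−z²)/2L = -0.4451
  γ=atan2(-0.4931,0.2339)=-1.1279;  ψ=arccos(-0.8156)=2.5246;  θ3=γ+ψ≈1.3967

θ₁ = 0.9601, θ₂ = 0.8729, θ₃ = 1.3967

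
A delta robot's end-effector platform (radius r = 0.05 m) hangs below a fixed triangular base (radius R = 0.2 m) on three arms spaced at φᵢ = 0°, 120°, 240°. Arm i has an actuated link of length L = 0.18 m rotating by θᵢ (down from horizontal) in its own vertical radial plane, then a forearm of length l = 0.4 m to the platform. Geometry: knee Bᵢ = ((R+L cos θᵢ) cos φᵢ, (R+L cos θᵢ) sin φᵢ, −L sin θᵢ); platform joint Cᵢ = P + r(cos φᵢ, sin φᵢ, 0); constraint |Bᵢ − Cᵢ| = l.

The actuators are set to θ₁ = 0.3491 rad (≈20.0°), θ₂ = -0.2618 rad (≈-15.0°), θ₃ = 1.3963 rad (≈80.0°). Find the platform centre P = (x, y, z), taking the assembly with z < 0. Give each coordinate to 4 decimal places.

arm 1 at φ=0.0°: (R−r)+L cos θ1 = 0.3191;  S1 = (0.3191, 0.0000, -0.0616)
arm 2 at φ=120.0°: (R−r)+L cos θ2 = 0.3239;  S2 = (-0.1619, 0.2805, 0.0466)
arm 3 at φ=240.0°: (R−r)+L cos θ3 = 0.1813;  S3 = (-0.0906, -0.1570, -0.1773)
eliminate P² terms by subtracting sphere 1 from 2 and 3
plane₁₂: -0.9622x+0.5610y+0.2163z = 0.0014
det = 0.7618;  x = 0.0299+-0.0812z,  y = 0.0538+-0.5250z
sphere 1 gives Az²+Bz+C=0 with A=1.2822, B=0.1137, C=-0.0696;  B²−4AC=0.3701;  roots -0.2816, 0.1929;  negative root z = -0.2816
x = 0.0528, y = 0.2016

(0.0528, 0.2016, -0.2816)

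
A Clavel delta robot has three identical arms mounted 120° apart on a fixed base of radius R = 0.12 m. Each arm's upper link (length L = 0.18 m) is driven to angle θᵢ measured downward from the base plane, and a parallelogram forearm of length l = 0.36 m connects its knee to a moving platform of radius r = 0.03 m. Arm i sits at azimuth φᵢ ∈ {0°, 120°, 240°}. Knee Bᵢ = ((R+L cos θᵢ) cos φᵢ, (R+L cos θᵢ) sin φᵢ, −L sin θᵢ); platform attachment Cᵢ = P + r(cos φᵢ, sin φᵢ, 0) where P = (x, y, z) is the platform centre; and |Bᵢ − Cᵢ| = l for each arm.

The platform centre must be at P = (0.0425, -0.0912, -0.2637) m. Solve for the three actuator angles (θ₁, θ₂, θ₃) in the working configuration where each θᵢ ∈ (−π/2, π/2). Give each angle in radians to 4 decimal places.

φ1=0.0° → target in arm frame (0.0425, -0.0912)
  e−x'=0.0475;  (l²−L²−(e−x')²−y'²−z²)/2L = 0.0475
  γ=atan2(-0.2637,0.0475)=-1.3926;  ψ=arccos(0.1772)=1.3927;  θ1=γ+ψ≈0.0001
rotate P by −φ2: (-0.1002, 0.0088, -0.2637)
  e−x'=0.1902;  (l²−L²−(e−x')²−y'²−z²)/2L = -0.0239
  γ=atan2(-0.2637,0.1902)=-0.9459;  ψ=arccos(-0.0735)=1.6444;  θ2=γ+ψ≈0.6985
rotate P by −φ3: (0.0577, 0.0824, -0.2637)
  A cos θ + B sin θ = C:  0.0323·cos θ + -0.2637·sin θ = 0.0551
  θ3 = atan2(B,A) + arccos(C/0.2657) = -0.0871

θ₁ = 0.0001, θ₂ = 0.6985, θ₃ = -0.0871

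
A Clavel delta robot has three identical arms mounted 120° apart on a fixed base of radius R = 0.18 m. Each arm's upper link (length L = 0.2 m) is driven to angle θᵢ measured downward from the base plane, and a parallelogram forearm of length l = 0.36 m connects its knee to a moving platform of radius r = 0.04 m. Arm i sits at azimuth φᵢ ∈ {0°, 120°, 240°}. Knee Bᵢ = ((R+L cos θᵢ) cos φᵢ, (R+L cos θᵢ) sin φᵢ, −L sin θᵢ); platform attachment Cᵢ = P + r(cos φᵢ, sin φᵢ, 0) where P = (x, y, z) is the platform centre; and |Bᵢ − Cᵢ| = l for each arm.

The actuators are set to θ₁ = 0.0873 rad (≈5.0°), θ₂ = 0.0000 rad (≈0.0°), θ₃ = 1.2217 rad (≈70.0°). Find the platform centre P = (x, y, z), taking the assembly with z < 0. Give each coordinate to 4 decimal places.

(0.0697, 0.1336, -0.2151)

φ1=0.0°: virtual centre (0.3392, 0.0000, -0.0174), radius l
S2 = (0.3400·cos120.0°, 0.3400·sin120.0°, 0.0000) = (-0.1700, 0.2944, 0.0000)
arm 3 at φ=240.0°: ρ3 = 0.2084;  S3 = (-0.1042, -0.1805, -0.1879)
eliminate P² terms by subtracting sphere 1 from 2 and 3
[-1.0185 0.5889 0.0349]·P = 0.0002;  [-0.8869 -0.3610 -0.3410]·P = -0.0366
Cramer: x(z) = 0.0242-0.2115z;  y(z) = 0.0421-0.4250z
quadratic in z: (1.2254)z²+(0.1323)z+(-0.0282)=0, √Δ=0.3949 → z ∈ {-0.2151, 0.1071}; z = -0.2151 (taking z<0)
x = 0.0697, y = 0.1336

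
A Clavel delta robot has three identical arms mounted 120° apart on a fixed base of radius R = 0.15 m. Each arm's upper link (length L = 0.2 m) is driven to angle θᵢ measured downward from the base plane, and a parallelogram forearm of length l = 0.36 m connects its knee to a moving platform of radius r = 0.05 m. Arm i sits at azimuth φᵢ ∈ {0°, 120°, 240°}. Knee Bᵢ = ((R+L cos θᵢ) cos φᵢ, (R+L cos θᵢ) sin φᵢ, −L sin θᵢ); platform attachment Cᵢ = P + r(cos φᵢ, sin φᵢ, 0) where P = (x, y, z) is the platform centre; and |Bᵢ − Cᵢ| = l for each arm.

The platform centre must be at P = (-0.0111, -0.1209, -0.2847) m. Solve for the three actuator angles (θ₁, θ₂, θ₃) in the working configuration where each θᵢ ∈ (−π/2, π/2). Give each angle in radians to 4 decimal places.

φ1=0.0° → target in arm frame (-0.0111, -0.1209)
  A=0.1111, B=-0.2847, C=(l²−L²−A²−y'²−z²)/(2L)=-0.0460
  θ1 = atan2(B,A) + arccos(C/0.3056) = 0.5233
arm 2 (φ=120.0°): x'=-0.0992, y'=0.0701
  A cos θ + B sin θ = C:  0.1992·cos θ + -0.2847·sin θ = -0.0901
  √(A²+B²)=0.3474;  θ2 = -0.9604+1.8330 ≈ 0.8726
φ3=240.0° → target in arm frame (0.1103, 0.0508)
  e−x'=-0.0103;  (l²−L²−(e−x')²−y'²−z²)/2L = 0.0146
  θ3 = atan2(B,A) + arccos(C/0.2849) = -0.0874

θ₁ = 0.5233, θ₂ = 0.8726, θ₃ = -0.0874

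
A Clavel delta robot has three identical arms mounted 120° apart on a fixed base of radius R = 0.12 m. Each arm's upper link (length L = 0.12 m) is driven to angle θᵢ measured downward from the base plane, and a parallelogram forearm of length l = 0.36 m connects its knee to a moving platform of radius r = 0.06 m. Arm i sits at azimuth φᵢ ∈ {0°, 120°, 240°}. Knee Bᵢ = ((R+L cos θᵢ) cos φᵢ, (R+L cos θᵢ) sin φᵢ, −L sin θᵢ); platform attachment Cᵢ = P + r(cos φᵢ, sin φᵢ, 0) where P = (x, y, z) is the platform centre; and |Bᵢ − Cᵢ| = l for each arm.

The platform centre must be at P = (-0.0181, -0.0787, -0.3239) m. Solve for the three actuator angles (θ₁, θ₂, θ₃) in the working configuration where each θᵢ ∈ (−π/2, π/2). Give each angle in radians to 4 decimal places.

arm 1 (φ=0.0°): x'=-0.0181, y'=-0.0787
  e−x'=0.0781;  (l²−L²−(e−x')²−y'²−z²)/2L = -0.0084
  √(A²+B²)=0.3332;  θ1 = -1.3342+1.5959 ≈ 0.2617
arm 2 (φ=120.0°): x'=-0.0591, y'=0.0550
  A cos θ + B sin θ = C:  0.1191·cos θ + -0.3239·sin θ = -0.0289
  √(A²+B²)=0.3451;  θ2 = -1.2184+1.6545 ≈ 0.4361
rotate P by −φ3: (0.0772, 0.0237, -0.3239)
  A=-0.0172, B=-0.3239, C=(l²−L²−A²−y'²−z²)/(2L)=0.0393
  θ3 = atan2(B,A) + arccos(C/0.3244) = -0.1745

θ₁ = 0.2617, θ₂ = 0.4361, θ₃ = -0.1745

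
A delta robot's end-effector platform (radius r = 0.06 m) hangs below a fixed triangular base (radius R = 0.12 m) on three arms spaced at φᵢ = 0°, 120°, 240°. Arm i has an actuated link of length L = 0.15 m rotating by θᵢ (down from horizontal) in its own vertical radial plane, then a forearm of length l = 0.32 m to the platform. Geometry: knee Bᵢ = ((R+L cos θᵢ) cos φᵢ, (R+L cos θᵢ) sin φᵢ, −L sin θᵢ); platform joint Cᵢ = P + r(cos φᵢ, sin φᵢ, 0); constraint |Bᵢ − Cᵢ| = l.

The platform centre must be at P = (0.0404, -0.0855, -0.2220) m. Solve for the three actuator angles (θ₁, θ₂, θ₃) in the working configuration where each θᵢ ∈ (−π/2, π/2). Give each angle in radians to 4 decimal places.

rotate P by −φ1: (0.0404, -0.0855, -0.2220)
  e−x'=0.0196;  (l²−L²−(e−x')²−y'²−z²)/2L = 0.0764
  √(A²+B²)=0.2229;  θ1 = -1.4827+1.2209 ≈ -0.2619
rotate P by −φ2: (-0.0942, 0.0078, -0.2220)
  A=0.1542, B=-0.2220, C=(l²−L²−A²−y'²−z²)/(2L)=0.0225
  √(A²+B²)=0.2703;  θ2 = -0.9636+1.4873 ≈ 0.5237
φ3=240.0° → target in arm frame (0.0538, 0.0777)
  e−x'=0.0062;  (l²−L²−(e−x')²−y'²−z²)/2L = 0.0818
  γ=atan2(-0.2220,0.0062)=-1.5431;  ψ=arccos(0.3683)=1.1937;  θ3=γ+ψ≈-0.3494

θ₁ = -0.2619, θ₂ = 0.5237, θ₃ = -0.3494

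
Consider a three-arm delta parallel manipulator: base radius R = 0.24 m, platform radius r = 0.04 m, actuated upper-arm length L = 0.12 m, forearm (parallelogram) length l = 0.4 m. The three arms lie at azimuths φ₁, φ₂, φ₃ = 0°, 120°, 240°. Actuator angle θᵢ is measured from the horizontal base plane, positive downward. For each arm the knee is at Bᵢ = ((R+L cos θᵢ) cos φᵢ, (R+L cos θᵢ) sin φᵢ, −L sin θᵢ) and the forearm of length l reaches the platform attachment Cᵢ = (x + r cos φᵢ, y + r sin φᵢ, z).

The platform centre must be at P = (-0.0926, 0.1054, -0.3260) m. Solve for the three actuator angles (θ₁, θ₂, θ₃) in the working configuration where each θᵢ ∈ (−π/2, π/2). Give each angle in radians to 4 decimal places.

θ₁ = 1.3090, θ₂ = -0.2611, θ₃ = 1.0471

φ1=0.0° → target in arm frame (-0.0926, 0.1054)
  A=0.2926, B=-0.3260, C=(l²−L²−A²−y'²−z²)/(2L)=-0.2392
  √(A²+B²)=0.4381;  θ1 = -0.8393+2.1483 ≈ 1.3090
φ2=120.0° → target in arm frame (0.1376, 0.0275)
  A=0.0624, B=-0.3260, C=(l²−L²−A²−y'²−z²)/(2L)=0.1445
  √(A²+B²)=0.3319;  θ2 = -1.3816+1.1205 ≈ -0.2611
φ3=240.0° → target in arm frame (-0.0450, -0.1329)
  A=0.2450, B=-0.3260, C=(l²−L²−A²−y'²−z²)/(2L)=-0.1598
  γ=atan2(-0.3260,0.2450)=-0.9264;  ψ=arccos(-0.3919)=1.9735;  θ3=γ+ψ≈1.0471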